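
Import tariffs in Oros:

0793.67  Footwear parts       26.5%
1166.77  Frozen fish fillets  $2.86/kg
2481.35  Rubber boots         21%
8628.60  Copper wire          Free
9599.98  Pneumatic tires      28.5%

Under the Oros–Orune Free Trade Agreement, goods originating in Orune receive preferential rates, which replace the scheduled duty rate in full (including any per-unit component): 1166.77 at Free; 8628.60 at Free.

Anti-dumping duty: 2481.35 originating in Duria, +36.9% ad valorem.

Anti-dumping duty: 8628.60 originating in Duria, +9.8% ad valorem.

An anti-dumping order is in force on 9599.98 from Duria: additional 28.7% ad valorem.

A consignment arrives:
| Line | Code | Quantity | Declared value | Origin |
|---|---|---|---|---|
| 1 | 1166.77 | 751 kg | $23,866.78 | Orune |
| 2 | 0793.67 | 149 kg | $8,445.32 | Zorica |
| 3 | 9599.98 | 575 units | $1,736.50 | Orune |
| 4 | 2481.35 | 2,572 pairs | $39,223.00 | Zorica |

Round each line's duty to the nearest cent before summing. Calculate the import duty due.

Line 1 (1166.77, Orune, 751 kg, $23,866.78):
Base rate for 1166.77 is $2.86/kg.
Origin Orune qualifies under the Oros–Orune agreement and 1166.77 is covered: preferential rate Free applies instead.
Duty = $23,866.78 × 0% = $0.00.
Line 2 (0793.67, Zorica, 149 kg, $8,445.32):
Base rate for 0793.67 is 26.5%.
Duty = $8,445.32 × 26.5% = $2,238.01.
Line 3 (9599.98, Orune, 575 units, $1,736.50):
Base rate for 9599.98 is 28.5%.
Origin Orune is the FTA partner but 9599.98 is not on the preference list; base rate stands.
The additional-duty order on 9599.98 targets Duria, not Orune; it does not apply.
Duty = $1,736.50 × 28.5% = $494.90.
Line 4 (2481.35, Zorica, 2,572 pairs, $39,223.00):
Base rate for 2481.35 is 21%.
The additional-duty order on 2481.35 targets Duria, not Zorica; it does not apply.
Duty = $39,223.00 × 21% = $8,236.83.
Total = $0.00 + $2,238.01 + $494.90 + $8,236.83 = $10,969.74.

$10,969.74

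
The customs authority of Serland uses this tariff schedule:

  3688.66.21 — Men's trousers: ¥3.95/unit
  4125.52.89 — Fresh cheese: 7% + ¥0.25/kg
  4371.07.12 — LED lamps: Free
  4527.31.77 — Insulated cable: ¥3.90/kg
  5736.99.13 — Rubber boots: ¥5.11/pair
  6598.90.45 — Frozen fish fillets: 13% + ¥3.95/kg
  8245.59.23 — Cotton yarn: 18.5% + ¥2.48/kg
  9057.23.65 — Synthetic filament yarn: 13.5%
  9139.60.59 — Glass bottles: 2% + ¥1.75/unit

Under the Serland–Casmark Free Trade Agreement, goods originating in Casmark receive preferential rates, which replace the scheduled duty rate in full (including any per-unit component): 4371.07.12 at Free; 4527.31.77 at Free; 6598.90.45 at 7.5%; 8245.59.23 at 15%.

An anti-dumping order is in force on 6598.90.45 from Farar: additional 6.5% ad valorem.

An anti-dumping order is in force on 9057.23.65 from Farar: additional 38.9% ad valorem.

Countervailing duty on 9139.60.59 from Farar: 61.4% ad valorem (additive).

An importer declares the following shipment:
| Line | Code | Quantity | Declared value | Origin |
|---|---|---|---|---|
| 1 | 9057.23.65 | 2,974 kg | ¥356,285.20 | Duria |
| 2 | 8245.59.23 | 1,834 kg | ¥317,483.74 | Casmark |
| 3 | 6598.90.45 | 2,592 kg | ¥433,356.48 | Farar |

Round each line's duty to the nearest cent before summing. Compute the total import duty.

Line 1 (9057.23.65, Duria, 2,974 kg, ¥356,285.20):
Base rate for 9057.23.65 is 13.5%.
The additional-duty order on 9057.23.65 targets Farar, not Duria; it does not apply.
Duty = ¥356,285.20 × 13.5% = ¥48,098.50.
Line 2 (8245.59.23, Casmark, 1,834 kg, ¥317,483.74):
Base rate for 8245.59.23 is 18.5% + ¥2.48/kg.
Origin Casmark qualifies under the Serland–Casmark agreement and 8245.59.23 is covered: preferential rate 15% applies instead.
Duty = ¥317,483.74 × 15% = ¥47,622.56.
Line 3 (6598.90.45, Farar, 2,592 kg, ¥433,356.48):
Base rate for 6598.90.45 is 13% + ¥3.95/kg.
6598.90.45 has an FTA preferential rate, but origin Farar is not Casmark; base rate stands.
Additional duty on 6598.90.45 from Farar: +6.5%. Applied ad valorem rate: 13% + 6.5% = 19.5%.
Duty = ¥433,356.48 × 19.5% + 2,592 × ¥3.95 = ¥94,742.91.
Total = ¥48,098.50 + ¥47,622.56 + ¥94,742.91 = ¥190,463.97.

¥190,463.97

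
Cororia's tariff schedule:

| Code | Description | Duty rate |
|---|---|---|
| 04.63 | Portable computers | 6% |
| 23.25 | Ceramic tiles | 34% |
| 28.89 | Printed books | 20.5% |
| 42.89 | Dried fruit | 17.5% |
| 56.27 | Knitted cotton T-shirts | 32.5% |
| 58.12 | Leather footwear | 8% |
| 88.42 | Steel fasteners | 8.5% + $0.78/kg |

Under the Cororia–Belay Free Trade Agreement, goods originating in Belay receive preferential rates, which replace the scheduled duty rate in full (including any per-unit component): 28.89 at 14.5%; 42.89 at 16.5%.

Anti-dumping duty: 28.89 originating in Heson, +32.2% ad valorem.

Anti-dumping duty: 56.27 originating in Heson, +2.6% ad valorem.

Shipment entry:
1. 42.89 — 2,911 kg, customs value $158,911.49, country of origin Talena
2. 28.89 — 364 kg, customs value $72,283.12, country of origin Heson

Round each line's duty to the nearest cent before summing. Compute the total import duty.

Line 1 (42.89, Talena, 2,911 kg, $158,911.49):
Base rate for 42.89 is 17.5%.
42.89 has an FTA preferential rate, but origin Talena is not Belay; base rate stands.
Duty = $158,911.49 × 17.5% = $27,809.51.
Line 2 (28.89, Heson, 364 kg, $72,283.12):
Base rate for 28.89 is 20.5%.
28.89 has an FTA preferential rate, but origin Heson is not Belay; base rate stands.
Additional duty on 28.89 from Heson: +32.2%. Applied ad valorem rate: 20.5% + 32.2% = 52.7%.
Duty = $72,283.12 × 52.7% = $38,093.20.
Total = $27,809.51 + $38,093.20 = $65,902.71.

$65,902.71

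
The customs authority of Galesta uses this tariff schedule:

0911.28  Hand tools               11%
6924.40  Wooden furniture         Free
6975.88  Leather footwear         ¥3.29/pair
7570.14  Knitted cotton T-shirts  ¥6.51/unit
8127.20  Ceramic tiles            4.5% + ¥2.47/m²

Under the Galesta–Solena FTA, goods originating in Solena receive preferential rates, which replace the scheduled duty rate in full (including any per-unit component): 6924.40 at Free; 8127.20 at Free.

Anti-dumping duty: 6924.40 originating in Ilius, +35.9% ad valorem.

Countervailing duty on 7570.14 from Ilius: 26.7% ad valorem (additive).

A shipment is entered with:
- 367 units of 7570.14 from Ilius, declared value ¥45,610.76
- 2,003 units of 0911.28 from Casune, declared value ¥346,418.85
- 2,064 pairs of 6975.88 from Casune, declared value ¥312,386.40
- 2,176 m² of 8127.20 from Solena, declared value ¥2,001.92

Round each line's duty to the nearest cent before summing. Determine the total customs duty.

Line 1 (7570.14, Ilius, 367 units, ¥45,610.76):
Base rate for 7570.14 is ¥6.51/unit.
Additional duty on 7570.14 from Ilius: +26.7% ad valorem. Applied ad valorem rate = 26.7%.
Duty = ¥45,610.76 × 26.7% + 367 × ¥6.51 = ¥14,567.24.
Line 2 (0911.28, Casune, 2,003 units, ¥346,418.85):
Base rate for 0911.28 is 11%.
Duty = ¥346,418.85 × 11% = ¥38,106.07.
Line 3 (6975.88, Casune, 2,064 pairs, ¥312,386.40):
Base rate for 6975.88 is ¥3.29/pair.
Duty = 2,064 × ¥3.29 = ¥6,790.56.
Line 4 (8127.20, Solena, 2,176 m², ¥2,001.92):
Base rate for 8127.20 is 4.5% + ¥2.47/m².
Origin Solena qualifies under the Galesta–Solena agreement and 8127.20 is covered: preferential rate Free applies instead.
Duty = ¥2,001.92 × 0% = ¥0.00.
Total = ¥14,567.24 + ¥38,106.07 + ¥6,790.56 + ¥0.00 = ¥59,463.87.

¥59,463.87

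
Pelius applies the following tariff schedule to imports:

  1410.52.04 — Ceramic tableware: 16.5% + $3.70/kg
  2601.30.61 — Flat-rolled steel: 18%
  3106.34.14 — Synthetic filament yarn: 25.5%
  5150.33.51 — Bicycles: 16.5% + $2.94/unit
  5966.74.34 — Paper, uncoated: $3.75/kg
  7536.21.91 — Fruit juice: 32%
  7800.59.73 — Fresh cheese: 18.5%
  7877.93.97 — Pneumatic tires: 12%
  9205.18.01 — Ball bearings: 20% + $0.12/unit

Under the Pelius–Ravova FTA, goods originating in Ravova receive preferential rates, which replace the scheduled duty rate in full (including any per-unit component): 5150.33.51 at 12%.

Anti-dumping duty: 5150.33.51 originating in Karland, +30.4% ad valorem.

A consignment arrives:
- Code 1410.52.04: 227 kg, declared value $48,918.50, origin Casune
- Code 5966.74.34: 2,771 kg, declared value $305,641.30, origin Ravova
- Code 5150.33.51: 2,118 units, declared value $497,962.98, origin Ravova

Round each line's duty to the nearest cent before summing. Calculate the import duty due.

$79,058.26

Line 1 (1410.52.04, Casune, 227 kg, $48,918.50):
Base rate for 1410.52.04 is 16.5% + $3.70/kg.
Duty = $48,918.50 × 16.5% + 227 × $3.70 = $8,911.45.
Line 2 (5966.74.34, Ravova, 2,771 kg, $305,641.30):
Base rate for 5966.74.34 is $3.75/kg.
Origin Ravova is the FTA partner but 5966.74.34 is not on the preference list; base rate stands.
Duty = 2,771 × $3.75 = $10,391.25.
Line 3 (5150.33.51, Ravova, 2,118 units, $497,962.98):
Base rate for 5150.33.51 is 16.5% + $2.94/unit.
Origin Ravova qualifies under the Pelius–Ravova agreement and 5150.33.51 is covered: preferential rate 12% applies instead.
The additional-duty order on 5150.33.51 targets Karland, not Ravova; it does not apply.
Duty = $497,962.98 × 12% = $59,755.56.
Total = $8,911.45 + $10,391.25 + $59,755.56 = $79,058.26.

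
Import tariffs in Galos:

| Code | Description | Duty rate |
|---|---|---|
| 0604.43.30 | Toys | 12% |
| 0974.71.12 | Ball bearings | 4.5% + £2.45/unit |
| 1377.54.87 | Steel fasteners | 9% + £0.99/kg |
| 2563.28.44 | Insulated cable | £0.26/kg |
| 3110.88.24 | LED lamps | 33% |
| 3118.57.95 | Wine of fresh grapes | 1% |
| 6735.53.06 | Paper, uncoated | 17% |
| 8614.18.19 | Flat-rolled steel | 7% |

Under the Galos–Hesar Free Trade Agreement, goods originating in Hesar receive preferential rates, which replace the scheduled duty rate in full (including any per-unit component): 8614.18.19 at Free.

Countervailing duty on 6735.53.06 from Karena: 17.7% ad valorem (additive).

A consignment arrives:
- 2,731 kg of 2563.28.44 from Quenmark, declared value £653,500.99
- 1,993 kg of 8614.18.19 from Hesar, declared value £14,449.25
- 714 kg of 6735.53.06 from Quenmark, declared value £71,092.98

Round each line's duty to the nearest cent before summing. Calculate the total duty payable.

£12,795.87

Line 1 (2563.28.44, Quenmark, 2,731 kg, £653,500.99):
Base rate for 2563.28.44 is £0.26/kg.
Duty = 2,731 × £0.26 = £710.06.
Line 2 (8614.18.19, Hesar, 1,993 kg, £14,449.25):
Base rate for 8614.18.19 is 7%.
Origin Hesar qualifies under the Galos–Hesar agreement and 8614.18.19 is covered: preferential rate Free applies instead.
Duty = £14,449.25 × 0% = £0.00.
Line 3 (6735.53.06, Quenmark, 714 kg, £71,092.98):
Base rate for 6735.53.06 is 17%.
The additional-duty order on 6735.53.06 targets Karena, not Quenmark; it does not apply.
Duty = £71,092.98 × 17% = £12,085.81.
Total = £710.06 + £0.00 + £12,085.81 = £12,795.87.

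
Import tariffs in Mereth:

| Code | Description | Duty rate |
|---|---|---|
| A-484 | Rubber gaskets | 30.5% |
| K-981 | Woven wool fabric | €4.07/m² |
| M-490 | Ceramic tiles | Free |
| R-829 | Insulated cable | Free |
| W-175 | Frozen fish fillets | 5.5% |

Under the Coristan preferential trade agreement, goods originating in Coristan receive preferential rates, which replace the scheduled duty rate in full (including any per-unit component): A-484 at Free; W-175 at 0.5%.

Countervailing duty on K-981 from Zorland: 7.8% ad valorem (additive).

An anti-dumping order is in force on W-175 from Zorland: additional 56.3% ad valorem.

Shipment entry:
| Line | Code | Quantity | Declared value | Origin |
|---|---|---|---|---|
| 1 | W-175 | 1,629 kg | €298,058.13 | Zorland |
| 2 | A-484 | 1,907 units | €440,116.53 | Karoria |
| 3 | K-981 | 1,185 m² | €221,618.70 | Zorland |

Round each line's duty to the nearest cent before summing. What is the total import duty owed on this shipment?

Line 1 (W-175, Zorland, 1,629 kg, €298,058.13):
Base rate for W-175 is 5.5%.
W-175 has an FTA preferential rate, but origin Zorland is not Coristan; base rate stands.
Additional duty on W-175 from Zorland: +56.3%. Applied ad valorem rate: 5.5% + 56.3% = 61.8%.
Duty = €298,058.13 × 61.8% = €184,199.92.
Line 2 (A-484, Karoria, 1,907 units, €440,116.53):
Base rate for A-484 is 30.5%.
A-484 has an FTA preferential rate, but origin Karoria is not Coristan; base rate stands.
Duty = €440,116.53 × 30.5% = €134,235.54.
Line 3 (K-981, Zorland, 1,185 m², €221,618.70):
Base rate for K-981 is €4.07/m².
Additional duty on K-981 from Zorland: +7.8% ad valorem. Applied ad valorem rate = 7.8%.
Duty = €221,618.70 × 7.8% + 1,185 × €4.07 = €22,109.21.
Total = €184,199.92 + €134,235.54 + €22,109.21 = €340,544.67.

€340,544.67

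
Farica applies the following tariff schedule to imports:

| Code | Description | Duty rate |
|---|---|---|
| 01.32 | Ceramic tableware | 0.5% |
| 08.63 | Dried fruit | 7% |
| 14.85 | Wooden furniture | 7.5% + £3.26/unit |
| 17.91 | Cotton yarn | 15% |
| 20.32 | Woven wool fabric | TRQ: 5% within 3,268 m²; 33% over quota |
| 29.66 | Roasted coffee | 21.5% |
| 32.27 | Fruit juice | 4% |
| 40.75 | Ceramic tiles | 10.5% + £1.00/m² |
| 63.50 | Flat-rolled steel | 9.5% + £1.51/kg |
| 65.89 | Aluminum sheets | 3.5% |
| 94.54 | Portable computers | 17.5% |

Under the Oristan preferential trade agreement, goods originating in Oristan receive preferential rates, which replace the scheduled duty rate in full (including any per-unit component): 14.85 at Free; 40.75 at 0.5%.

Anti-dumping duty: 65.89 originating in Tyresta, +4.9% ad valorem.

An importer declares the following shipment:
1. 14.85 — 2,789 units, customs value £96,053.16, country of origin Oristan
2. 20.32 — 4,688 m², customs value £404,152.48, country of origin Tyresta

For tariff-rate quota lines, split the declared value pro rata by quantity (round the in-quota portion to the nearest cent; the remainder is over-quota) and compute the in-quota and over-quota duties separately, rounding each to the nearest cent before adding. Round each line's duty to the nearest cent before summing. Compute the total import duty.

Line 1 (14.85, Oristan, 2,789 units, £96,053.16):
Base rate for 14.85 is 7.5% + £3.26/unit.
Origin Oristan qualifies under the Farica–Oristan agreement and 14.85 is covered: preferential rate Free applies instead.
Duty = £96,053.16 × 0% = £0.00.
Line 2 (20.32, Tyresta, 4,688 m², £404,152.48):
Code 20.32 is under a tariff-rate quota (threshold 3,268 m²). In-quota: 3,268 m² at 5%; over-quota: 1,420 m² at 33%.
Pro-rata value split: in-quota = £404,152.48 × 3,268/4,688 = £281,734.28; over-quota = £404,152.48 − £281,734.28 = £122,418.20.
In-quota duty = £281,734.28 × 5% = £14,086.71. Over-quota duty = £122,418.20 × 33% = £40,398.01.
Line duty = £14,086.71 + £40,398.01 = £54,484.72.
Total = £0.00 + £54,484.72 = £54,484.72.

£54,484.72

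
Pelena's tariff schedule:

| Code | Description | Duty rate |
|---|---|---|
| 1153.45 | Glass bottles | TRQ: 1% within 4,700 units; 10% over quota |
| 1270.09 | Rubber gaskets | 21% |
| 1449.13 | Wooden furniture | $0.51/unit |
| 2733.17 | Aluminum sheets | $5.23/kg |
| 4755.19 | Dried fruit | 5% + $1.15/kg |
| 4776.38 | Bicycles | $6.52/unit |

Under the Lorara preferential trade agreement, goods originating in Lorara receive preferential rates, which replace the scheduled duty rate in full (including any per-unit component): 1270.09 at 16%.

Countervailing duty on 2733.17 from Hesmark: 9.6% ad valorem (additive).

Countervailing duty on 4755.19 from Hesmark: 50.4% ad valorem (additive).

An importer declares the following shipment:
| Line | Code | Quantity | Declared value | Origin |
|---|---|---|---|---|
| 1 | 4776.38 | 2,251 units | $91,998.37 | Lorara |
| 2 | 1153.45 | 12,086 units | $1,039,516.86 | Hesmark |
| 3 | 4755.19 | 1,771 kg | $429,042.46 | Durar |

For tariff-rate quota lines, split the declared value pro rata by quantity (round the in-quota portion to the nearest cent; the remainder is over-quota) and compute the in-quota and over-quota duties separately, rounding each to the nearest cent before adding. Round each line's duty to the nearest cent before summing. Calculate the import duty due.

$105,734.75

Line 1 (4776.38, Lorara, 2,251 units, $91,998.37):
Base rate for 4776.38 is $6.52/unit.
Origin Lorara is the FTA partner but 4776.38 is not on the preference list; base rate stands.
Duty = 2,251 × $6.52 = $14,676.52.
Line 2 (1153.45, Hesmark, 12,086 units, $1,039,516.86):
Code 1153.45 is under a tariff-rate quota (threshold 4,700 units). In-quota: 4,700 units at 1%; over-quota: 7,386 units at 10%.
Pro-rata value split: in-quota = $1,039,516.86 × 4,700/12,086 = $404,247.00; over-quota = $1,039,516.86 − $404,247.00 = $635,269.86.
In-quota duty = $404,247.00 × 1% = $4,042.47. Over-quota duty = $635,269.86 × 10% = $63,526.99.
Line duty = $4,042.47 + $63,526.99 = $67,569.46.
Line 3 (4755.19, Durar, 1,771 kg, $429,042.46):
Base rate for 4755.19 is 5% + $1.15/kg.
The additional-duty order on 4755.19 targets Hesmark, not Durar; it does not apply.
Duty = $429,042.46 × 5% + 1,771 × $1.15 = $23,488.77.
Total = $14,676.52 + $67,569.46 + $23,488.77 = $105,734.75.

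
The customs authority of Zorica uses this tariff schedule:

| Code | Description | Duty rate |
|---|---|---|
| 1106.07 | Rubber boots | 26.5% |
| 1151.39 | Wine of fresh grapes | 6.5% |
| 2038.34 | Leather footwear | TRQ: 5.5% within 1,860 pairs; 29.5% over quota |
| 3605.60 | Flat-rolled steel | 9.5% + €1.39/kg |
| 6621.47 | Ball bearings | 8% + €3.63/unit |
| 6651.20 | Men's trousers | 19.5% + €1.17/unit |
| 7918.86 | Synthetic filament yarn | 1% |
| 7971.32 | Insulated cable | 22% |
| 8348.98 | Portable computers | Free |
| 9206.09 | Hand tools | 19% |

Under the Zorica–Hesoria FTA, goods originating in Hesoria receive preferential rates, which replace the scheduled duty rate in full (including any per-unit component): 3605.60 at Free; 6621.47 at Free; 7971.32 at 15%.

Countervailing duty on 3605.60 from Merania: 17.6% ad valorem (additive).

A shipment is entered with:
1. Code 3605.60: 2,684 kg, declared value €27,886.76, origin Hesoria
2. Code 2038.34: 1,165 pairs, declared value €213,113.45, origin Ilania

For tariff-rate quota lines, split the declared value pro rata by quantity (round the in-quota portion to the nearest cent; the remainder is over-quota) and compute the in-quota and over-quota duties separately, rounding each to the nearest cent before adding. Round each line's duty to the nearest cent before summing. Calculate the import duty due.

€11,721.24

Line 1 (3605.60, Hesoria, 2,684 kg, €27,886.76):
Base rate for 3605.60 is 9.5% + €1.39/kg.
Origin Hesoria qualifies under the Zorica–Hesoria agreement and 3605.60 is covered: preferential rate Free applies instead.
The additional-duty order on 3605.60 targets Merania, not Hesoria; it does not apply.
Duty = €27,886.76 × 0% = €0.00.
Line 2 (2038.34, Ilania, 1,165 pairs, €213,113.45):
Code 2038.34 is under a tariff-rate quota (threshold 1,860 pairs). Quantity 1,165 pairs is within the quota, so the in-quota rate 5.5% applies to the full value.
Duty = €213,113.45 × 5.5% = €11,721.24.
Total = €0.00 + €11,721.24 = €11,721.24.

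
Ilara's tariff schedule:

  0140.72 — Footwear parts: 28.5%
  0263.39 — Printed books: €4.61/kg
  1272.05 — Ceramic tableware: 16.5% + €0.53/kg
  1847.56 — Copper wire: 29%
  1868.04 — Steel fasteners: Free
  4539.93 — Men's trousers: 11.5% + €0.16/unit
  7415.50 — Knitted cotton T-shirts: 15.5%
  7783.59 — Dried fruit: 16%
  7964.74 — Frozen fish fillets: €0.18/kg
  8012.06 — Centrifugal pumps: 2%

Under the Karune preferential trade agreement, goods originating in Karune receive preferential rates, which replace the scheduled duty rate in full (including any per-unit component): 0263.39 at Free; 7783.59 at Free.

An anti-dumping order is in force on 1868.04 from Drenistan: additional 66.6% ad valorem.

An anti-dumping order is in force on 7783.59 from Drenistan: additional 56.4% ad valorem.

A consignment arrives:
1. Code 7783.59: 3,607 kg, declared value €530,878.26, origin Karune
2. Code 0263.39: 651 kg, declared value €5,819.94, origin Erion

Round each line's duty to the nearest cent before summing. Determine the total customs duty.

€3,001.11

Line 1 (7783.59, Karune, 3,607 kg, €530,878.26):
Base rate for 7783.59 is 16%.
Origin Karune qualifies under the Ilara–Karune agreement and 7783.59 is covered: preferential rate Free applies instead.
The additional-duty order on 7783.59 targets Drenistan, not Karune; it does not apply.
Duty = €530,878.26 × 0% = €0.00.
Line 2 (0263.39, Erion, 651 kg, €5,819.94):
Base rate for 0263.39 is €4.61/kg.
0263.39 has an FTA preferential rate, but origin Erion is not Karune; base rate stands.
Duty = 651 × €4.61 = €3,001.11.
Total = €0.00 + €3,001.11 = €3,001.11.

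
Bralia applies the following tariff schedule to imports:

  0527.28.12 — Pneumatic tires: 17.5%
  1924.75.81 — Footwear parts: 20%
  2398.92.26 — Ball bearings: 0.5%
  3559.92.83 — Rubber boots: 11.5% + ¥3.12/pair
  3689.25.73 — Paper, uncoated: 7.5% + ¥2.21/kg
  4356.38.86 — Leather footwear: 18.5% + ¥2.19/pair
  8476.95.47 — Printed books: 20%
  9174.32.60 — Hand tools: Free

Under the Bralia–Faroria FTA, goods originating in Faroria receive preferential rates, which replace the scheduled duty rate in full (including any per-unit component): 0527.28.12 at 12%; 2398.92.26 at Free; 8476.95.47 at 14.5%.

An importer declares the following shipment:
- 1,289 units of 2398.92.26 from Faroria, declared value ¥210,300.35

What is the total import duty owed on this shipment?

¥0.00

Line 1 (2398.92.26, Faroria, 1,289 units, ¥210,300.35):
Base rate for 2398.92.26 is 0.5%.
Origin Faroria qualifies under the Bralia–Faroria agreement and 2398.92.26 is covered: preferential rate Free applies instead.
Duty = ¥210,300.35 × 0% = ¥0.00.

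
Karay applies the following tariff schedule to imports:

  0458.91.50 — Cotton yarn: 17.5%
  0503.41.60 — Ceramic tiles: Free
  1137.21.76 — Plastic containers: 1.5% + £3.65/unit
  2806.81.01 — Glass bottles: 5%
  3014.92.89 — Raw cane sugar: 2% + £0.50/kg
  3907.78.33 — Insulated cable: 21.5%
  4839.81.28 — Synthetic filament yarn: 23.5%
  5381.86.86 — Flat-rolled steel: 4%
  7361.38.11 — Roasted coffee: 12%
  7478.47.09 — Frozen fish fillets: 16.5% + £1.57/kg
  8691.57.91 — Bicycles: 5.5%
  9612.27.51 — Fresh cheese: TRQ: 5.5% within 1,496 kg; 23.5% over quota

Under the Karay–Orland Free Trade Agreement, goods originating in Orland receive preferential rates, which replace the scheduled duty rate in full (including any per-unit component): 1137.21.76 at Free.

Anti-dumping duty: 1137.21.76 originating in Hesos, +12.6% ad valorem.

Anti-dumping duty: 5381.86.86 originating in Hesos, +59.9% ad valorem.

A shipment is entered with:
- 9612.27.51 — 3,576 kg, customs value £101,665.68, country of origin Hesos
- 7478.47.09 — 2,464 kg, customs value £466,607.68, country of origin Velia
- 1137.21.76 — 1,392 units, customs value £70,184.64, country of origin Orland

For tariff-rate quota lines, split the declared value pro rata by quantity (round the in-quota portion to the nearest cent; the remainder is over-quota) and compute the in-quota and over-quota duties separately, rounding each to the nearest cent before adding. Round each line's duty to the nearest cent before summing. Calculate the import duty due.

Line 1 (9612.27.51, Hesos, 3,576 kg, £101,665.68):
Code 9612.27.51 is under a tariff-rate quota (threshold 1,496 kg). In-quota: 1,496 kg at 5.5%; over-quota: 2,080 kg at 23.5%.
Pro-rata value split: in-quota = £101,665.68 × 1,496/3,576 = £42,531.28; over-quota = £101,665.68 − £42,531.28 = £59,134.40.
In-quota duty = £42,531.28 × 5.5% = £2,339.22. Over-quota duty = £59,134.40 × 23.5% = £13,896.58.
Line duty = £2,339.22 + £13,896.58 = £16,235.80.
Line 2 (7478.47.09, Velia, 2,464 kg, £466,607.68):
Base rate for 7478.47.09 is 16.5% + £1.57/kg.
Duty = £466,607.68 × 16.5% + 2,464 × £1.57 = £80,858.75.
Line 3 (1137.21.76, Orland, 1,392 units, £70,184.64):
Base rate for 1137.21.76 is 1.5% + £3.65/unit.
Origin Orland qualifies under the Karay–Orland agreement and 1137.21.76 is covered: preferential rate Free applies instead.
The additional-duty order on 1137.21.76 targets Hesos, not Orland; it does not apply.
Duty = £70,184.64 × 0% = £0.00.
Total = £16,235.80 + £80,858.75 + £0.00 = £97,094.55.

£97,094.55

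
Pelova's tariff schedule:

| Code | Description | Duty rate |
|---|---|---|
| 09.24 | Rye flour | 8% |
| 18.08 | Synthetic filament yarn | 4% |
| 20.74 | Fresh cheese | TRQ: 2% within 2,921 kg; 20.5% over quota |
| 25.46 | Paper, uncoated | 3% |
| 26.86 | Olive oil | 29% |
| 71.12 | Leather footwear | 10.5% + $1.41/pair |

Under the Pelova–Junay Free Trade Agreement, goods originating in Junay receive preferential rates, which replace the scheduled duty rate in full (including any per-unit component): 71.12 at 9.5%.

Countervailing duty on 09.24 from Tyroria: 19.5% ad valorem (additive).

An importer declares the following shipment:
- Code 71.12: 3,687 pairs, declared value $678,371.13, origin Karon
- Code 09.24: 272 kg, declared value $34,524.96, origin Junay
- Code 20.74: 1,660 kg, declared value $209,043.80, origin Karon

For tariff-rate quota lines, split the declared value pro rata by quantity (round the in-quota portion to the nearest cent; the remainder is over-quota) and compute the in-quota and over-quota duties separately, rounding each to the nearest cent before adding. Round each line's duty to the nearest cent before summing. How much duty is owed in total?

$83,370.52

Line 1 (71.12, Karon, 3,687 pairs, $678,371.13):
Base rate for 71.12 is 10.5% + $1.41/pair.
71.12 has an FTA preferential rate, but origin Karon is not Junay; base rate stands.
Duty = $678,371.13 × 10.5% + 3,687 × $1.41 = $76,427.64.
Line 2 (09.24, Junay, 272 kg, $34,524.96):
Base rate for 09.24 is 8%.
Origin Junay is the FTA partner but 09.24 is not on the preference list; base rate stands.
The additional-duty order on 09.24 targets Tyroria, not Junay; it does not apply.
Duty = $34,524.96 × 8% = $2,762.00.
Line 3 (20.74, Karon, 1,660 kg, $209,043.80):
Code 20.74 is under a tariff-rate quota (threshold 2,921 kg). Quantity 1,660 kg is within the quota, so the in-quota rate 2% applies to the full value.
Duty = $209,043.80 × 2% = $4,180.88.
Total = $76,427.64 + $2,762.00 + $4,180.88 = $83,370.52.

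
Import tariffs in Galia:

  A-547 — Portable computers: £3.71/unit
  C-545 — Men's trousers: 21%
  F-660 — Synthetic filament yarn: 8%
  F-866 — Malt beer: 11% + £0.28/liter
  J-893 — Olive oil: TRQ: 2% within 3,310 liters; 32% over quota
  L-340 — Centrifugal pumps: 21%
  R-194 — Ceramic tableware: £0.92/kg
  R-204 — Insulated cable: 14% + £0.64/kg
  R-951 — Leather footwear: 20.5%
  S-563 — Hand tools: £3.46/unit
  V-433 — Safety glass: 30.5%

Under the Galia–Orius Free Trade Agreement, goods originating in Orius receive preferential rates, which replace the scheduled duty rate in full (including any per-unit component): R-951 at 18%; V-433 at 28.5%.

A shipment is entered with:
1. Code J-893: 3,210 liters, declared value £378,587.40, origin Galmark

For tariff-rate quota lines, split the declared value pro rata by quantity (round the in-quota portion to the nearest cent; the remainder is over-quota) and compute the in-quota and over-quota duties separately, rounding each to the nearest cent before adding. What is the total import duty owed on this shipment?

Line 1 (J-893, Galmark, 3,210 liters, £378,587.40):
Code J-893 is under a tariff-rate quota (threshold 3,310 liters). Quantity 3,210 liters is within the quota, so the in-quota rate 2% applies to the full value.
Duty = £378,587.40 × 2% = £7,571.75.

£7,571.75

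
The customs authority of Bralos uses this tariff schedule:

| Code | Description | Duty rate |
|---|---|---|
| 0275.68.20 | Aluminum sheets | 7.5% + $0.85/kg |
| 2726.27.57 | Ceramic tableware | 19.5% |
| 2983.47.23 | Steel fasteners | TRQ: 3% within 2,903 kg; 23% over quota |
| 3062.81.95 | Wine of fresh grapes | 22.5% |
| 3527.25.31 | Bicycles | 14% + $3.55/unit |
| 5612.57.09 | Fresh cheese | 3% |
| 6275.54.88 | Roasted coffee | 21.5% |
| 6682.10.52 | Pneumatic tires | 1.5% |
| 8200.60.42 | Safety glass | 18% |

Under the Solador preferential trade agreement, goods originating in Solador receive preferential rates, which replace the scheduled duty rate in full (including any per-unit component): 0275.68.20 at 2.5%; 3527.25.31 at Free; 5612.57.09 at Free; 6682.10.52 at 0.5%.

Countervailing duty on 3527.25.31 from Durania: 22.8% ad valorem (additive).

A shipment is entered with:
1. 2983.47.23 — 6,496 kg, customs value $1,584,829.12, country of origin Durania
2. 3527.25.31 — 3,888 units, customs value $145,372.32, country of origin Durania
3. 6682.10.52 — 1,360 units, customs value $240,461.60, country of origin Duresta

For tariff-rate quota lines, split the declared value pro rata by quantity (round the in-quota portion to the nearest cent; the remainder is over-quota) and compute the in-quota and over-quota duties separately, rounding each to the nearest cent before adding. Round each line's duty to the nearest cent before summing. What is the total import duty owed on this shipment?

Line 1 (2983.47.23, Durania, 6,496 kg, $1,584,829.12):
Code 2983.47.23 is under a tariff-rate quota (threshold 2,903 kg). In-quota: 2,903 kg at 3%; over-quota: 3,593 kg at 23%.
Pro-rata value split: in-quota = $1,584,829.12 × 2,903/6,496 = $708,244.91; over-quota = $1,584,829.12 − $708,244.91 = $876,584.21.
In-quota duty = $708,244.91 × 3% = $21,247.35. Over-quota duty = $876,584.21 × 23% = $201,614.37.
Line duty = $21,247.35 + $201,614.37 = $222,861.72.
Line 2 (3527.25.31, Durania, 3,888 units, $145,372.32):
Base rate for 3527.25.31 is 14% + $3.55/unit.
3527.25.31 has an FTA preferential rate, but origin Durania is not Solador; base rate stands.
Additional duty on 3527.25.31 from Durania: +22.8%. Applied ad valorem rate: 14% + 22.8% = 36.8%.
Duty = $145,372.32 × 36.8% + 3,888 × $3.55 = $67,299.41.
Line 3 (6682.10.52, Duresta, 1,360 units, $240,461.60):
Base rate for 6682.10.52 is 1.5%.
6682.10.52 has an FTA preferential rate, but origin Duresta is not Solador; base rate stands.
Duty = $240,461.60 × 1.5% = $3,606.92.
Total = $222,861.72 + $67,299.41 + $3,606.92 = $293,768.05.

$293,768.05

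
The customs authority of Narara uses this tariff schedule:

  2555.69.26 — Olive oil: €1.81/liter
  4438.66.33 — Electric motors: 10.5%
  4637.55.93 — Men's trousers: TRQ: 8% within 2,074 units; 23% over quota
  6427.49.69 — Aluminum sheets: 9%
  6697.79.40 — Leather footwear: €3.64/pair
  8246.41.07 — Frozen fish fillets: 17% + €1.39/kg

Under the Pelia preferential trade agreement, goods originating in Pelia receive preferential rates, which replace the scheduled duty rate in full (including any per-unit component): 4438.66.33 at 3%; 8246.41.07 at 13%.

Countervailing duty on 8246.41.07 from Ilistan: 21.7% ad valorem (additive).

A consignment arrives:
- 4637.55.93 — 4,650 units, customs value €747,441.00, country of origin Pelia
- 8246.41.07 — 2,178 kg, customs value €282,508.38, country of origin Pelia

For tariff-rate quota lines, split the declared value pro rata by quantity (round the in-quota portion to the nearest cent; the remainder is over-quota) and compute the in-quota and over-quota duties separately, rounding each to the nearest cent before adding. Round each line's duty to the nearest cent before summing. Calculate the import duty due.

€158,631.31

Line 1 (4637.55.93, Pelia, 4,650 units, €747,441.00):
Code 4637.55.93 is under a tariff-rate quota (threshold 2,074 units). In-quota: 2,074 units at 8%; over-quota: 2,576 units at 23%.
Pro-rata value split: in-quota = €747,441.00 × 2,074/4,650 = €333,374.76; over-quota = €747,441.00 − €333,374.76 = €414,066.24.
In-quota duty = €333,374.76 × 8% = €26,669.98. Over-quota duty = €414,066.24 × 23% = €95,235.24.
Line duty = €26,669.98 + €95,235.24 = €121,905.22.
Line 2 (8246.41.07, Pelia, 2,178 kg, €282,508.38):
Base rate for 8246.41.07 is 17% + €1.39/kg.
Origin Pelia qualifies under the Narara–Pelia agreement and 8246.41.07 is covered: preferential rate 13% applies instead.
The additional-duty order on 8246.41.07 targets Ilistan, not Pelia; it does not apply.
Duty = €282,508.38 × 13% = €36,726.09.
Total = €121,905.22 + €36,726.09 = €158,631.31.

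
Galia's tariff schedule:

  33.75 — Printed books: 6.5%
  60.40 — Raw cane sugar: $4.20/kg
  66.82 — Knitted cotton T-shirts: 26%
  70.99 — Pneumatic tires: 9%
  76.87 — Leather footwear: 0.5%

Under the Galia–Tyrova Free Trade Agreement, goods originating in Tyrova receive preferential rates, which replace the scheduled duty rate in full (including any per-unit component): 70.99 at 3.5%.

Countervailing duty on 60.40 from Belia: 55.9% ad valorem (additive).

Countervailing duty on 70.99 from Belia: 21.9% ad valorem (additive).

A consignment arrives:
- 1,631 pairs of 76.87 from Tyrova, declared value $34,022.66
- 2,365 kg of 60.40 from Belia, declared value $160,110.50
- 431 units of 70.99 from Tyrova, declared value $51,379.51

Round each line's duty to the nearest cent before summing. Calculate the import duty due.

$101,403.16

Line 1 (76.87, Tyrova, 1,631 pairs, $34,022.66):
Base rate for 76.87 is 0.5%.
Origin Tyrova is the FTA partner but 76.87 is not on the preference list; base rate stands.
Duty = $34,022.66 × 0.5% = $170.11.
Line 2 (60.40, Belia, 2,365 kg, $160,110.50):
Base rate for 60.40 is $4.20/kg.
Additional duty on 60.40 from Belia: +55.9% ad valorem. Applied ad valorem rate = 55.9%.
Duty = $160,110.50 × 55.9% + 2,365 × $4.20 = $99,434.77.
Line 3 (70.99, Tyrova, 431 units, $51,379.51):
Base rate for 70.99 is 9%.
Origin Tyrova qualifies under the Galia–Tyrova agreement and 70.99 is covered: preferential rate 3.5% applies instead.
The additional-duty order on 70.99 targets Belia, not Tyrova; it does not apply.
Duty = $51,379.51 × 3.5% = $1,798.28.
Total = $170.11 + $99,434.77 + $1,798.28 = $101,403.16.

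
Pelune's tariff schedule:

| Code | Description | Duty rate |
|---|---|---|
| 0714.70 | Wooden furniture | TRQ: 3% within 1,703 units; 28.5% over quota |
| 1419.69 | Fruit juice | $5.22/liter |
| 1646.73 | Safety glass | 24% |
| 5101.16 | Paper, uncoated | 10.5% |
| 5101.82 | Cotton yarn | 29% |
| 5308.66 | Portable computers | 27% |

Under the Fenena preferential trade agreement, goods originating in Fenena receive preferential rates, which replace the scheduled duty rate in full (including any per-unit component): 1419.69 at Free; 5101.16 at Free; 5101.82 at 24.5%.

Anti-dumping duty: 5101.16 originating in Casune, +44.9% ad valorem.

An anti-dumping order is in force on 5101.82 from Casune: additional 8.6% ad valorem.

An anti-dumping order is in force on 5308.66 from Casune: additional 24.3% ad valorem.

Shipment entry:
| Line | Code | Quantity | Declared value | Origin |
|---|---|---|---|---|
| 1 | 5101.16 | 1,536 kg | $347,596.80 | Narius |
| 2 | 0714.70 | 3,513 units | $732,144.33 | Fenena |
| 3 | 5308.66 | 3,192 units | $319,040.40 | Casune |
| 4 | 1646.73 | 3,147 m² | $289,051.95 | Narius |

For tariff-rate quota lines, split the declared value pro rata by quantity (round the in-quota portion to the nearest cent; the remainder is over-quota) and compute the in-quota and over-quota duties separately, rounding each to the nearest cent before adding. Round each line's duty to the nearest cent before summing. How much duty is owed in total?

$387,693.83

Line 1 (5101.16, Narius, 1,536 kg, $347,596.80):
Base rate for 5101.16 is 10.5%.
5101.16 has an FTA preferential rate, but origin Narius is not Fenena; base rate stands.
The additional-duty order on 5101.16 targets Casune, not Narius; it does not apply.
Duty = $347,596.80 × 10.5% = $36,497.66.
Line 2 (0714.70, Fenena, 3,513 units, $732,144.33):
Code 0714.70 is under a tariff-rate quota (threshold 1,703 units). In-quota: 1,703 units at 3%; over-quota: 1,810 units at 28.5%.
Pro-rata value split: in-quota = $732,144.33 × 1,703/3,513 = $354,922.23; over-quota = $732,144.33 − $354,922.23 = $377,222.10.
In-quota duty = $354,922.23 × 3% = $10,647.67. Over-quota duty = $377,222.10 × 28.5% = $107,508.30.
Line duty = $10,647.67 + $107,508.30 = $118,155.97.
Line 3 (5308.66, Casune, 3,192 units, $319,040.40):
Base rate for 5308.66 is 27%.
Additional duty on 5308.66 from Casune: +24.3%. Applied ad valorem rate: 27% + 24.3% = 51.3%.
Duty = $319,040.40 × 51.3% = $163,667.73.
Line 4 (1646.73, Narius, 3,147 m², $289,051.95):
Base rate for 1646.73 is 24%.
Duty = $289,051.95 × 24% = $69,372.47.
Total = $36,497.66 + $118,155.97 + $163,667.73 + $69,372.47 = $387,693.83.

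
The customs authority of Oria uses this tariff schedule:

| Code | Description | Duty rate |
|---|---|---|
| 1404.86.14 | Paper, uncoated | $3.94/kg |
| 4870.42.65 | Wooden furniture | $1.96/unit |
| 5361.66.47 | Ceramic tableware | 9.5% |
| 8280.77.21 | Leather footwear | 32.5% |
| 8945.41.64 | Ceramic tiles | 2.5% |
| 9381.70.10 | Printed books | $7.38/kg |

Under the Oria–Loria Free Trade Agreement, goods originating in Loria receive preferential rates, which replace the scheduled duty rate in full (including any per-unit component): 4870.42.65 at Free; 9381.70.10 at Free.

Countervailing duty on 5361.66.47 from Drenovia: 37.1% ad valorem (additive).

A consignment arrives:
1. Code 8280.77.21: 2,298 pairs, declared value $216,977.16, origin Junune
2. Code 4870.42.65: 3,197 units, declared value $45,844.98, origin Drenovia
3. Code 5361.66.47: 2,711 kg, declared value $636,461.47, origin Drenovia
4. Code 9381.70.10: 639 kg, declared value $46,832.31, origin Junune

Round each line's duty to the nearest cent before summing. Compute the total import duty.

$378,090.57

Line 1 (8280.77.21, Junune, 2,298 pairs, $216,977.16):
Base rate for 8280.77.21 is 32.5%.
Duty = $216,977.16 × 32.5% = $70,517.58.
Line 2 (4870.42.65, Drenovia, 3,197 units, $45,844.98):
Base rate for 4870.42.65 is $1.96/unit.
4870.42.65 has an FTA preferential rate, but origin Drenovia is not Loria; base rate stands.
Duty = 3,197 × $1.96 = $6,266.12.
Line 3 (5361.66.47, Drenovia, 2,711 kg, $636,461.47):
Base rate for 5361.66.47 is 9.5%.
Additional duty on 5361.66.47 from Drenovia: +37.1%. Applied ad valorem rate: 9.5% + 37.1% = 46.6%.
Duty = $636,461.47 × 46.6% = $296,591.05.
Line 4 (9381.70.10, Junune, 639 kg, $46,832.31):
Base rate for 9381.70.10 is $7.38/kg.
9381.70.10 has an FTA preferential rate, but origin Junune is not Loria; base rate stands.
Duty = 639 × $7.38 = $4,715.82.
Total = $70,517.58 + $6,266.12 + $296,591.05 + $4,715.82 = $378,090.57.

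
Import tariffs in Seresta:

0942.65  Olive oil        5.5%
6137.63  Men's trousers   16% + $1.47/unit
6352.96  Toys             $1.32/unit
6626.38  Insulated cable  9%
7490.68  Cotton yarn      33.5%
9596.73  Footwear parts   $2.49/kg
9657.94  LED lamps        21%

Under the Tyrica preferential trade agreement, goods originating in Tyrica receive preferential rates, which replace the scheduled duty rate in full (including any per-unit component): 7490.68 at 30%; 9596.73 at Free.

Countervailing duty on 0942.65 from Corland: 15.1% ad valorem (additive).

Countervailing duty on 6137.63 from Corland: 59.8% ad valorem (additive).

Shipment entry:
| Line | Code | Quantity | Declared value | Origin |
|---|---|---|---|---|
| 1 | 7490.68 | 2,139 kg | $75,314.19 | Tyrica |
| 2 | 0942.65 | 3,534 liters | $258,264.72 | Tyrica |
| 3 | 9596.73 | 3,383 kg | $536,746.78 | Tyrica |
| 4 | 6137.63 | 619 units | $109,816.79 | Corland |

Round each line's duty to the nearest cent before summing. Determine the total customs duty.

$120,949.88

Line 1 (7490.68, Tyrica, 2,139 kg, $75,314.19):
Base rate for 7490.68 is 33.5%.
Origin Tyrica qualifies under the Seresta–Tyrica agreement and 7490.68 is covered: preferential rate 30% applies instead.
Duty = $75,314.19 × 30% = $22,594.26.
Line 2 (0942.65, Tyrica, 3,534 liters, $258,264.72):
Base rate for 0942.65 is 5.5%.
Origin Tyrica is the FTA partner but 0942.65 is not on the preference list; base rate stands.
The additional-duty order on 0942.65 targets Corland, not Tyrica; it does not apply.
Duty = $258,264.72 × 5.5% = $14,204.56.
Line 3 (9596.73, Tyrica, 3,383 kg, $536,746.78):
Base rate for 9596.73 is $2.49/kg.
Origin Tyrica qualifies under the Seresta–Tyrica agreement and 9596.73 is covered: preferential rate Free applies instead.
Duty = $536,746.78 × 0% = $0.00.
Line 4 (6137.63, Corland, 619 units, $109,816.79):
Base rate for 6137.63 is 16% + $1.47/unit.
Additional duty on 6137.63 from Corland: +59.8%. Applied ad valorem rate: 16% + 59.8% = 75.8%.
Duty = $109,816.79 × 75.8% + 619 × $1.47 = $84,151.06.
Total = $22,594.26 + $14,204.56 + $0.00 + $84,151.06 = $120,949.88.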